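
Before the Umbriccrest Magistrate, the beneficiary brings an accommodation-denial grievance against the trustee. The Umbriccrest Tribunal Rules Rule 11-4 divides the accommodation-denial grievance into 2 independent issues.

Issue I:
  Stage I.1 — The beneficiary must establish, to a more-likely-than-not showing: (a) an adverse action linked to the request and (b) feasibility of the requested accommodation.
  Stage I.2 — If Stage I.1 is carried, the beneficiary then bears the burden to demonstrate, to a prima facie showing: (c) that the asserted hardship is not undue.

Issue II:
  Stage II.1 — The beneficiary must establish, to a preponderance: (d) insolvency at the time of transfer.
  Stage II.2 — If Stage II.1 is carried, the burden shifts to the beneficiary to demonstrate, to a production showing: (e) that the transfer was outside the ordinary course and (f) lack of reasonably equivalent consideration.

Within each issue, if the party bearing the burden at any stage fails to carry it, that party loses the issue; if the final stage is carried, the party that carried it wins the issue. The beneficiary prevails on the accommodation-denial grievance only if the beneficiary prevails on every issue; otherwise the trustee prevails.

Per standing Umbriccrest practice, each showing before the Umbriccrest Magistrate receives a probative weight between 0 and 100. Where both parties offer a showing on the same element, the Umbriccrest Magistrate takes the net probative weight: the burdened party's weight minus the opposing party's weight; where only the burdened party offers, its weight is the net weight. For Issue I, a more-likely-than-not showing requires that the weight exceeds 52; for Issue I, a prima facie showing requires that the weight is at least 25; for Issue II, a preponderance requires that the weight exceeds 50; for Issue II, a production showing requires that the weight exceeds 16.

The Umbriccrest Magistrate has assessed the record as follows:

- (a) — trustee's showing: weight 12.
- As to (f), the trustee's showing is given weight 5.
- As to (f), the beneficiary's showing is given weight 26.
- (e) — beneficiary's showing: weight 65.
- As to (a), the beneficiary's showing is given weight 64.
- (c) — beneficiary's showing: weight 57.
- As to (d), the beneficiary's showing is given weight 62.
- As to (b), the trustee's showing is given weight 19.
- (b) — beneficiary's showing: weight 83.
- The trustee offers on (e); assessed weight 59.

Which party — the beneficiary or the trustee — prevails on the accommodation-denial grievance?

trustee

— Issue I —
At Stage I.1 the beneficiary must meet a more-likely-than-not showing (weight exceeds 52): on (a) the weight is 64 less the opposing 12 gives net 52, ≤ 52, so (a) does not meet the standard; on (b) the weight is 83 less the opposing 19 gives net 64, which does exceed 52, so (b) meets the standard.
  The beneficiary does not carry Stage I.1.
The trustee prevails on this issue.
— Issue II —
Stage II.1 — burden on beneficiary; standard: a preponderance (weight exceeds 50).
    (d): 62 > 50 [met]
  Stage II.1 is satisfied; the beneficiary continues to bear the burden.
Stage II.2 — burden on beneficiary; standard: a production showing (weight exceeds 16).
    (e): 65 − 59 = 6 ≤ 16 [not met]
    (f): 26 − 5 = 21 > 16 [met]
  Stage II.2 not carried; the beneficiary fails its burden.
The trustee prevails on this issue.
Per-issue: Issue I → trustee; Issue II → trustee. The beneficiary must prevail on every issue; overall, the trustee prevails.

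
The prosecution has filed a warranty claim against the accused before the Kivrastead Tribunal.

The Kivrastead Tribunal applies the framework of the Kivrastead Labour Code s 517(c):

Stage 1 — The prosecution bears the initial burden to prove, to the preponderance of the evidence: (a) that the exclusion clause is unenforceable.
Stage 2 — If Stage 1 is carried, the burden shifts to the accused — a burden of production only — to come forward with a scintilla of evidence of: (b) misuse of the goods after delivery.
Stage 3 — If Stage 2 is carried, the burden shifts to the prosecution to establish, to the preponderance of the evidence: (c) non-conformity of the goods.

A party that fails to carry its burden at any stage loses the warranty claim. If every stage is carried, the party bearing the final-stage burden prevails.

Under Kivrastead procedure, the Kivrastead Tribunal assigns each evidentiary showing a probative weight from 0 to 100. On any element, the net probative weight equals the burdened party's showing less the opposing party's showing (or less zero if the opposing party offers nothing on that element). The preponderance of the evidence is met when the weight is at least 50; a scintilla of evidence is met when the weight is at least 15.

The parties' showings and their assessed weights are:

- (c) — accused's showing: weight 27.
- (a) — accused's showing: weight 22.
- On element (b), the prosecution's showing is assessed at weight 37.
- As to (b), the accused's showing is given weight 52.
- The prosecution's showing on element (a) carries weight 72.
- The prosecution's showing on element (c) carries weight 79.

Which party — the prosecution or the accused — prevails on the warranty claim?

Stage 1 — burden on prosecution; standard: the preponderance of the evidence (weight is at least 50).
    (a): 72 − 22 = 50 ≥ 50 [met]
  Stage 1 is satisfied; the onus moves to the accused.
Stage 2 — burden on accused; standard: a scintilla of evidence (weight is at least 15).
    (b): 52 − 37 = 15 ≥ 15 [met]
  Stage 2 is satisfied; the onus moves to the prosecution.
Stage 3 — burden on prosecution; standard: the preponderance of the evidence (weight is at least 50).
    (c): 79 − 27 = 52 ≥ 50 [met]
  The prosecution carries the last stage.
With every stage satisfied, the prosecution prevails.

prosecution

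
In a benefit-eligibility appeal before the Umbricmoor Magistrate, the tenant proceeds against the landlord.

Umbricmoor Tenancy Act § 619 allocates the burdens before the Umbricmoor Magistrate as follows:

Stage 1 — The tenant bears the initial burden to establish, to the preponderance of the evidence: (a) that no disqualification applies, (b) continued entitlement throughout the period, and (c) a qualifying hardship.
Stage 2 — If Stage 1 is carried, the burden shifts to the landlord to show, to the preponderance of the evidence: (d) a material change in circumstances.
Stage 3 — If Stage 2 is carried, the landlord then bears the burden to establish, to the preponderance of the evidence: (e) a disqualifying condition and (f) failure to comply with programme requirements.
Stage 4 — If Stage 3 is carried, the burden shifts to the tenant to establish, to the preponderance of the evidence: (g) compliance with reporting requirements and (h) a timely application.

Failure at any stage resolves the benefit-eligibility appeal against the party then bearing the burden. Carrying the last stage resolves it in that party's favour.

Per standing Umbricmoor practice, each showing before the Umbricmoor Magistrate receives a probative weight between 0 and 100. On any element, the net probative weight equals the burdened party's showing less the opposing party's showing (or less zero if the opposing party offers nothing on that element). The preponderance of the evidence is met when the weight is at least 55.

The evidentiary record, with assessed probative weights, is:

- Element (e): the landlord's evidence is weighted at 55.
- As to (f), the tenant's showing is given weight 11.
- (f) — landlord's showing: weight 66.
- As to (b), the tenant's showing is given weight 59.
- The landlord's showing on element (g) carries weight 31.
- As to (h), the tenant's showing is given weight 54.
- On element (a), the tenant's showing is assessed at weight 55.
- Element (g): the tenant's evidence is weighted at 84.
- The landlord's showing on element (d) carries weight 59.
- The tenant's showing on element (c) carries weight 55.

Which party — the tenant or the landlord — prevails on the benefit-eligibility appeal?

landlord

Stage 1 (tenant, the preponderance of the evidence, weight is at least 55): (a) 55 ≥ 55 — meets; (b) 59 ≥ 55 — meets; (c) 55 ≥ 55 — meets.
  The tenant carries Stage 1; the landlord now bears the burden.
Stage 2 (landlord, the preponderance of the evidence, weight is at least 55): (d) 59 ≥ 55 — meets.
  Stage 2 is satisfied; the landlord continues to bear the burden.
Stage 3 (landlord, the preponderance of the evidence, weight is at least 55): (e) 55 ≥ 55 — meets; (f) net 66−11=55 ≥ 55 — meets.
  The landlord carries Stage 3; the tenant now bears the burden.
Stage 4 (tenant, the preponderance of the evidence, weight is at least 55): (g) net 84−31=53 < 55 — fails; (h) 54 < 55 — fails.
  Stage 4 not carried; the tenant fails its burden.
So the landlord prevails.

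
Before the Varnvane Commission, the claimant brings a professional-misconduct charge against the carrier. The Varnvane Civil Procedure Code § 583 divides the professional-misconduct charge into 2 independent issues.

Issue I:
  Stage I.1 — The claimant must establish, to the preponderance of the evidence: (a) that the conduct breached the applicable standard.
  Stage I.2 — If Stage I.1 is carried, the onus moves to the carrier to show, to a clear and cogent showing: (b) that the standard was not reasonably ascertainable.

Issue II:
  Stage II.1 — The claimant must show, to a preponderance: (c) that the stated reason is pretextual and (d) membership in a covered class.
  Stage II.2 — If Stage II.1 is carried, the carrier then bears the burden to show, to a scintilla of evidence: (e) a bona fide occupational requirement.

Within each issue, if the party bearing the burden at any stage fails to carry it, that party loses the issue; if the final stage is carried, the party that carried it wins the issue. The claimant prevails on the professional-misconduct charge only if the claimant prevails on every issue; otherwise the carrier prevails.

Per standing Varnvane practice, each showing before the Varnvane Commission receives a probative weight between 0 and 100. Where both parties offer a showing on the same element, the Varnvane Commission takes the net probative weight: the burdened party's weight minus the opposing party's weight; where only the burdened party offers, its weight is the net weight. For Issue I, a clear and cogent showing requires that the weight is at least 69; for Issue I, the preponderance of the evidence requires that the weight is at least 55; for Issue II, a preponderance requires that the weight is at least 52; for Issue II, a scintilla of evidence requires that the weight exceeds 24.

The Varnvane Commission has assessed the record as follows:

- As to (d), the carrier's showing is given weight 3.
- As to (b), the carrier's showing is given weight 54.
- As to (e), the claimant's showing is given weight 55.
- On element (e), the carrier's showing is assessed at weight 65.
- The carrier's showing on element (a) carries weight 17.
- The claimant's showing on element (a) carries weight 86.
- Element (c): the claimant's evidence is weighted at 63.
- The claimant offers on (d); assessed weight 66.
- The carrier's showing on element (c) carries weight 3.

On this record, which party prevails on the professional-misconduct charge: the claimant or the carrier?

— Issue I —
Stage I.1 — burden on claimant; standard: the preponderance of the evidence (weight is at least 55).
    (a): 86 − 17 = 69 ≥ 55 [met]
  Stage I.1 carried; the burden shifts to the carrier.
Stage I.2 — burden on carrier; standard: a clear and cogent showing (weight is at least 69).
    (b): 54 < 69 [not met]
  Not every element is met, so the carrier fails to carry Stage I.2.
So the claimant prevails on this issue.
— Issue II —
Stage II.1 (claimant, a preponderance, weight is at least 52): (c) net 63−3=60 ≥ 52 — meets; (d) net 66−3=63 ≥ 52 — meets.
  All elements met. The burden passes to the carrier.
Stage II.2 (carrier, a scintilla of evidence, weight exceeds 24): (e) net 65−55=10 ≤ 24 — fails.
  Stage II.2 not carried; the carrier fails its burden.
The claimant prevails on this issue.
Per-issue: Issue I → claimant; Issue II → claimant. The claimant must prevail on every issue; overall, the claimant prevails.

claimant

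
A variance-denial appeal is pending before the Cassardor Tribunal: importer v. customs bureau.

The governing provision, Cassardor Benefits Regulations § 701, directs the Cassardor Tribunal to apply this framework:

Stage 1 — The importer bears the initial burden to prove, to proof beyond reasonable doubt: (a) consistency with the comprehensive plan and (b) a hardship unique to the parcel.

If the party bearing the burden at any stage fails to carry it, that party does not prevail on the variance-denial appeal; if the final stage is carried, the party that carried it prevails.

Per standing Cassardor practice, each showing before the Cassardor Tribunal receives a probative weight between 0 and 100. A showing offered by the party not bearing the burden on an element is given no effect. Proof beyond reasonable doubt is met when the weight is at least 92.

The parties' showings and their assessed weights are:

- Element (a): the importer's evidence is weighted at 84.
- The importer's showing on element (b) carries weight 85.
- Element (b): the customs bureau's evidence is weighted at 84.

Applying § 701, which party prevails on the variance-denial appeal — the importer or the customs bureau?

customs bureau

Stage 1 (importer, proof beyond reasonable doubt, weight is at least 92): (a) 84 < 92 — fails; (b) 85 (customs bureau's 84 disregarded) < 92 — fails.
  Stage 1 not carried; the importer fails its burden.
So the customs bureau prevails.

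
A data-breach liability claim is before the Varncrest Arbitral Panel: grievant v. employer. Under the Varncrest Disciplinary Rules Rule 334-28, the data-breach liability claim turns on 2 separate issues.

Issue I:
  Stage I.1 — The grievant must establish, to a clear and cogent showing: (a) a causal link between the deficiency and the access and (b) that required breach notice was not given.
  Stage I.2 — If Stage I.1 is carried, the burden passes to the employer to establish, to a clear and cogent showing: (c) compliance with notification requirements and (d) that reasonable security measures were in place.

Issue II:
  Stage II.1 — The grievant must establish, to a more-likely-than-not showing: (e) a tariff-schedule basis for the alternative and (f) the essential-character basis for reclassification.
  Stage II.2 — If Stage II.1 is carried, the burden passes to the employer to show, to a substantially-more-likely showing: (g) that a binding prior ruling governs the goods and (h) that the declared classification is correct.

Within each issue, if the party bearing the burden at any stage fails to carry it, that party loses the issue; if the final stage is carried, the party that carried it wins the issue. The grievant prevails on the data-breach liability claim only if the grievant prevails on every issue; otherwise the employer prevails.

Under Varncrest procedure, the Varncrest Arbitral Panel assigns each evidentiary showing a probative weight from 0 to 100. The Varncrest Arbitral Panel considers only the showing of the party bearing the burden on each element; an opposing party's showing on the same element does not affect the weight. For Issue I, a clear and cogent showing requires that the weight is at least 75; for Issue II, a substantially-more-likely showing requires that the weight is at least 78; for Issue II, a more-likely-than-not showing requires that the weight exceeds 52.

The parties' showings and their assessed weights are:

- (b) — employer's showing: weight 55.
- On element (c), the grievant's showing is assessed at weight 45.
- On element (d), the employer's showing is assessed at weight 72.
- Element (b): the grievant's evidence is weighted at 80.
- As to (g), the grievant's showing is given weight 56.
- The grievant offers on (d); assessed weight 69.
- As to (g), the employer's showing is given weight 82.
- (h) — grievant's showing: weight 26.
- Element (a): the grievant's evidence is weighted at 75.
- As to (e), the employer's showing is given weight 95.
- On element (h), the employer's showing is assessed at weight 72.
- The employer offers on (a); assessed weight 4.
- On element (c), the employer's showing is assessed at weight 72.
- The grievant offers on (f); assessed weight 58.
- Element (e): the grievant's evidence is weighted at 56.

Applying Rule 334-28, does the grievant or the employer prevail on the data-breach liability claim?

grievant

— Issue I —
At Stage I.1 the grievant must meet a clear and cogent showing (weight is at least 75): on (a) the weight is 75 (the employer's 4 is given no effect), ≥ 75, so (a) meets the standard; on (b) the weight is 80 (the employer's 55 is given no effect), which does reach 75, so (b) meets the standard.
  Stage I.1 is satisfied; the onus moves to the employer.
At Stage I.2 the employer must meet a clear and cogent showing (weight is at least 75): on (c) the weight is 72 (the grievant's 45 is given no effect), < 75, so (c) does not meet the standard; on (d) the weight is 72 (the grievant's 69 is given no effect), < 75, so (d) does not meet the standard.
  Stage I.2 not carried; the employer fails its burden.
So the grievant prevails on this issue.
— Issue II —
At Stage II.1 the grievant must meet a more-likely-than-not showing (weight exceeds 52): on (e) the weight is 56 (the employer's 95 is given no effect), which does exceed 52, so (e) meets the standard; on (f) the weight is 58, > 52, so (f) meets the standard.
  All elements met. The burden passes to the employer.
At Stage II.2 the employer must meet a substantially-more-likely showing (weight is at least 78): on (g) the weight is 82 (the grievant's 56 is given no effect), which does reach 78, so (g) meets the standard; on (h) the weight is 72 (the grievant's 26 is given no effect), < 78, so (h) does not meet the standard.
  Not every element is met, so the employer fails to carry Stage II.2.
The analysis ends at Stage II.2; the grievant prevails on this issue.
Per-issue: Issue I → grievant; Issue II → grievant. The grievant must prevail on every issue; overall, the grievant prevails.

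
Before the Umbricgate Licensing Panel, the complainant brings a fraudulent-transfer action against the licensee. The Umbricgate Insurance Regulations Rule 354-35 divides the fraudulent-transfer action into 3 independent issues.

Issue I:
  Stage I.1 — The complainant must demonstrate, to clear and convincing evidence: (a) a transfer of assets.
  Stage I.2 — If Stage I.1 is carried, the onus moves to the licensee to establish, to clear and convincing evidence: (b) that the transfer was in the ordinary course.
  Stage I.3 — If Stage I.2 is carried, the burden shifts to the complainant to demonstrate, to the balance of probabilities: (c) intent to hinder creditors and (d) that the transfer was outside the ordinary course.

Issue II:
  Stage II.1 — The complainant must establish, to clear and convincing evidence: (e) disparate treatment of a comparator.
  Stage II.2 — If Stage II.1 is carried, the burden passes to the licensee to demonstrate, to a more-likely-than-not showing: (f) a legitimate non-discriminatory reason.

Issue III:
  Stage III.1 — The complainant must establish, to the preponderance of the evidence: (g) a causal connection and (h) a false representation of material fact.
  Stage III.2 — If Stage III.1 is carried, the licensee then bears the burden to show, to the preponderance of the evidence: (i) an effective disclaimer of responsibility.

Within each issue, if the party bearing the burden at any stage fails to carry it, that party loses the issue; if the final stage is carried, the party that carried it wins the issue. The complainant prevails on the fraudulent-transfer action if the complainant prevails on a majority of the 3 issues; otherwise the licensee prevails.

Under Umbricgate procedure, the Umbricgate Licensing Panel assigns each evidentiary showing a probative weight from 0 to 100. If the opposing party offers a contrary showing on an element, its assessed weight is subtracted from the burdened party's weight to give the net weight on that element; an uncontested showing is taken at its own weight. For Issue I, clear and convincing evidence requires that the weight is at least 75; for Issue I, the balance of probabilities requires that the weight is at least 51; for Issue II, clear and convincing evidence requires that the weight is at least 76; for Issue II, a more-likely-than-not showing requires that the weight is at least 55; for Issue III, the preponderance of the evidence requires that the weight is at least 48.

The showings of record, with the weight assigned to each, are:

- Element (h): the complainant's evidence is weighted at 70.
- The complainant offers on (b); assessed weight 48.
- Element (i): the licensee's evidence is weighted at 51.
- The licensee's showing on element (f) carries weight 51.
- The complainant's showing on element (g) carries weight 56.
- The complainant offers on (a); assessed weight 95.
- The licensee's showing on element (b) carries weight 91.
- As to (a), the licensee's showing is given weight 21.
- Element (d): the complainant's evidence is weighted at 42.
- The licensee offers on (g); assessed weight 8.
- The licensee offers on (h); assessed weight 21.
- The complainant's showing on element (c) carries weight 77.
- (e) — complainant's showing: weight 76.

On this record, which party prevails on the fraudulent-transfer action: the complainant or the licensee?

— Issue I —
At Stage I.1 the complainant must meet clear and convincing evidence (weight is at least 75): on (a) the weight is 95 less the opposing 21 gives net 74, < 75, so (a) does not meet the standard.
  The complainant does not carry Stage I.1.
So the licensee prevails on this issue.
— Issue II —
Stage II.1 — burden on complainant; standard: clear and convincing evidence (weight is at least 76).
    (e): 76 ≥ 76 [met]
  Stage II.1 is satisfied; the onus moves to the licensee.
Stage II.2 — burden on licensee; standard: a more-likely-than-not showing (weight is at least 55).
    (f): 51 < 55 [not met]
  The licensee does not carry Stage II.2.
So the complainant prevails on this issue.
— Issue III —
Stage III.1 (complainant, the preponderance of the evidence, weight is at least 48): (g) net 56−8=48 ≥ 48 — meets; (h) net 70−21=49 ≥ 48 — meets.
  The complainant carries Stage III.1; the licensee now bears the burden.
Stage III.2 (licensee, the preponderance of the evidence, weight is at least 48): (i) 51 ≥ 48 — meets.
  Stage III.2 carried; the final stage is satisfied.
Every stage carried; the licensee prevails on this issue.
Per-issue: Issue I → licensee; Issue II → complainant; Issue III → licensee. The complainant must prevail on a majority of issues; overall, the licensee prevails.

licensee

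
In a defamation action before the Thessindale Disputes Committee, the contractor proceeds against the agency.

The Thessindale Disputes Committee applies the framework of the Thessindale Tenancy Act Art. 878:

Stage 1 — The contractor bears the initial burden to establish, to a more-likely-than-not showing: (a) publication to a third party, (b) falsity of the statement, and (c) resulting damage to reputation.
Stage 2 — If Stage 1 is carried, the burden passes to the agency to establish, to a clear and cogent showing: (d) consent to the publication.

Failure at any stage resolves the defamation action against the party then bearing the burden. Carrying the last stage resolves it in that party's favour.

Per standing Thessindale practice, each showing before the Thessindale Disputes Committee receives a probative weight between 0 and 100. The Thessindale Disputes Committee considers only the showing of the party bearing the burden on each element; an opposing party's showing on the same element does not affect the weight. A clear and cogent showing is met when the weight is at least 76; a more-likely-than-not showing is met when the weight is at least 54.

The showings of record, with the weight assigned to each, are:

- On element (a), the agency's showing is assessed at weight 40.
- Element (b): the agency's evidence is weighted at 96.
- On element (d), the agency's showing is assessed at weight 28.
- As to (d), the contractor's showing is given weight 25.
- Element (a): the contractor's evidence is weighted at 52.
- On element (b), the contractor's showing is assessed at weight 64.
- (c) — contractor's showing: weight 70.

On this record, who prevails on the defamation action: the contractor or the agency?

Stage 1 (contractor, a more-likely-than-not showing, weight is at least 54): (a) 52 (agency's 40 disregarded) < 54 — fails; (b) 64 (agency's 96 disregarded) ≥ 54 — meets; (c) 70 ≥ 54 — meets.
  Not every element is met, so the contractor fails to carry Stage 1.
The analysis ends at Stage 1; the agency prevails.

agency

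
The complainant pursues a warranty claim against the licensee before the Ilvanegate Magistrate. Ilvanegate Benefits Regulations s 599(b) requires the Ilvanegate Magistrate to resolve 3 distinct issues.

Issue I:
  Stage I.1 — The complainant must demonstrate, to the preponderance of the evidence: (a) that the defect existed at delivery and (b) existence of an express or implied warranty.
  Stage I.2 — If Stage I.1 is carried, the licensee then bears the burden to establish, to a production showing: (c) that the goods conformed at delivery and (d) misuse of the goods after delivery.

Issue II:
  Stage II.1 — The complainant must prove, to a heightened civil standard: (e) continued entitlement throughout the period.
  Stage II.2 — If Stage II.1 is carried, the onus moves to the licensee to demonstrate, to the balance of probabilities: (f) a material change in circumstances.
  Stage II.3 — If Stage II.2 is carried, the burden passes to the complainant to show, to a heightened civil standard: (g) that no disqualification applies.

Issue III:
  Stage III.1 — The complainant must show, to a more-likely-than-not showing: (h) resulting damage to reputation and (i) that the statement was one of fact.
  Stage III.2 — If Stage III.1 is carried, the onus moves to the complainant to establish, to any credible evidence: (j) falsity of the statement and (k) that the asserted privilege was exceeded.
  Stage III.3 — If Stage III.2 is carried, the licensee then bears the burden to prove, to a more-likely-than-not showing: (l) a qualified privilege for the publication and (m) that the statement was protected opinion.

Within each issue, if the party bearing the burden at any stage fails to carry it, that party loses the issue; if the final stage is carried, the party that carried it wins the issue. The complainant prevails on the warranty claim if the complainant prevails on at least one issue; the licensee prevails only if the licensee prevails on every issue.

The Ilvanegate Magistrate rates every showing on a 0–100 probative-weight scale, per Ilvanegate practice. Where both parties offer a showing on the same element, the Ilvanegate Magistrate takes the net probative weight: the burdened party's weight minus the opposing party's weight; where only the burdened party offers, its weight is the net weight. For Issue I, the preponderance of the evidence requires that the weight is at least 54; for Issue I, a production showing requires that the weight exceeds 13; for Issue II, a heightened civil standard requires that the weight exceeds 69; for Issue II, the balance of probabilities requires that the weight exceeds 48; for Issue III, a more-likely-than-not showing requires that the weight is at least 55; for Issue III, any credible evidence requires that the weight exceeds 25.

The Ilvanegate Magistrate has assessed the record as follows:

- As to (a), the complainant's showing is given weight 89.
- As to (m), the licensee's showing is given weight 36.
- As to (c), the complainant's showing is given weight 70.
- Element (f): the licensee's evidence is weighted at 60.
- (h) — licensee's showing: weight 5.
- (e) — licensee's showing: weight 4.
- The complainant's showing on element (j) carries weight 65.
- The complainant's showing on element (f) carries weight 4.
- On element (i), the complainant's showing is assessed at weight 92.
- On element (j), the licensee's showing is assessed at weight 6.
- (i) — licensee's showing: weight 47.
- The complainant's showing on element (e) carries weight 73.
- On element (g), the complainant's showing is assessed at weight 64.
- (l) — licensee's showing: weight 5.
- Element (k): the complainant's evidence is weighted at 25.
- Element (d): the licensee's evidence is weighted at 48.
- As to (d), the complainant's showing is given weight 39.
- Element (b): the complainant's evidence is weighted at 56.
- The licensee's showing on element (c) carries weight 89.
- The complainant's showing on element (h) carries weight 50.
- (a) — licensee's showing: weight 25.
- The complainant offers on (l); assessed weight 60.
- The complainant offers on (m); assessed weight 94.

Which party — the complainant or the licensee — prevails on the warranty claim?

complainant

— Issue I —
At Stage I.1 the complainant must meet the preponderance of the evidence (weight is at least 54): on (a) the weight is 89 less the opposing 25 gives net 64, which does reach 54, so (a) meets the standard; on (b) the weight is 56, which does reach 54, so (b) meets the standard.
  Stage I.1 is satisfied; the onus moves to the licensee.
At Stage I.2 the licensee must meet a production showing (weight exceeds 13): on (c) the weight is 89 less the opposing 70 gives net 19, > 13, so (c) meets the standard; on (d) the weight is 48 less the opposing 39 gives net 9, ≤ 13, so (d) does not meet the standard.
  The licensee does not carry Stage I.2.
The analysis ends at Stage I.2; the complainant prevails on this issue.
— Issue II —
Stage II.1 — burden on complainant; standard: a heightened civil standard (weight exceeds 69).
    (e): 73 − 4 = 69 ≤ 69 [not met]
  The complainant does not carry Stage II.1.
So the licensee prevails on this issue.
— Issue III —
Stage III.1 (complainant, a more-likely-than-not showing, weight is at least 55): (h) net 50−5=45 < 55 — fails; (i) net 92−47=45 < 55 — fails.
  The complainant does not carry Stage III.1.
So the licensee prevails on this issue.
Per-issue: Issue I → complainant; Issue II → licensee; Issue III → licensee. The complainant must prevail on at least one issue; overall, the complainant prevails.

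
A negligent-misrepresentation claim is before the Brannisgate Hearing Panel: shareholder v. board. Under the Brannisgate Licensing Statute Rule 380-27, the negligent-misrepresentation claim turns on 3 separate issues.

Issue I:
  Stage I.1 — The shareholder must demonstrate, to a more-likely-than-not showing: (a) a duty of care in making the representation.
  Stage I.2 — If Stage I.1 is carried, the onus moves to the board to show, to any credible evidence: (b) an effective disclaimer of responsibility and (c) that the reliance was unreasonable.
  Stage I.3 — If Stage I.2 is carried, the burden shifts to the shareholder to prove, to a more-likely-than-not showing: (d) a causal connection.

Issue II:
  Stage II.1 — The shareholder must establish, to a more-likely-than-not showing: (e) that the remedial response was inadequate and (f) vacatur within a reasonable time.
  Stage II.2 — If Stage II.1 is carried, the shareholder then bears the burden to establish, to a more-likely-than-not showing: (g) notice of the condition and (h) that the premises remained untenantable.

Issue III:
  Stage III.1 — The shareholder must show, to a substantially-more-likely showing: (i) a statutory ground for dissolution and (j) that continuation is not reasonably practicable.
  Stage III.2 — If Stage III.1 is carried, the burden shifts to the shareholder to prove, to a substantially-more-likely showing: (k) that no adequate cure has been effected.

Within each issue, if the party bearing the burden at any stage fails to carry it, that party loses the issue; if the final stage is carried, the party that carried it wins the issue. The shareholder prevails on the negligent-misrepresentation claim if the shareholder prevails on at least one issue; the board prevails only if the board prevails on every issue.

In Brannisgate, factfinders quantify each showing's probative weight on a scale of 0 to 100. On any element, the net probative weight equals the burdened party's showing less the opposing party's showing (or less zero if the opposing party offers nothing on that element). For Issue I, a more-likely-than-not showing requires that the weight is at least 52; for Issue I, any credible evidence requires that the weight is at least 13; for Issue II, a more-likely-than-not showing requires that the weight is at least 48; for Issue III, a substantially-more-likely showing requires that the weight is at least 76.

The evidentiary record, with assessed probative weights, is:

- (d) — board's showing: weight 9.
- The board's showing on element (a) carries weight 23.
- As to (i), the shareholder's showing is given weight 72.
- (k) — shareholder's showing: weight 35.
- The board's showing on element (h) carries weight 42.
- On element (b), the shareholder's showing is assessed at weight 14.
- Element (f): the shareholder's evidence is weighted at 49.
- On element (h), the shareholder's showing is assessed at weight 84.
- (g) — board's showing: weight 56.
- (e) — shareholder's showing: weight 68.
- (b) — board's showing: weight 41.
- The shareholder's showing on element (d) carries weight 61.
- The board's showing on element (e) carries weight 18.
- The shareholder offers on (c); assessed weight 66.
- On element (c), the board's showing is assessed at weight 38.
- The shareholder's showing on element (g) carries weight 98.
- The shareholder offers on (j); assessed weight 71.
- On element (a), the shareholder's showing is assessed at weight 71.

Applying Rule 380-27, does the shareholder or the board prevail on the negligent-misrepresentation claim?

— Issue I —
Stage I.1 — burden on shareholder; standard: a more-likely-than-not showing (weight is at least 52).
    (a): 71 − 23 = 48 < 52 [not met]
  Stage I.1 not carried; the shareholder fails its burden.
The board prevails on this issue.
— Issue II —
Stage II.1 — burden on shareholder; standard: a more-likely-than-not showing (weight is at least 48).
    (e): 68 − 18 = 50 ≥ 48 [met]
    (f): 49 ≥ 48 [met]
  Stage II.1 is satisfied; the shareholder continues to bear the burden.
Stage II.2 — burden on shareholder; standard: a more-likely-than-not showing (weight is at least 48).
    (g): 98 − 56 = 42 < 48 [not met]
    (h): 84 − 42 = 42 < 48 [not met]
  Not every element is met, so the shareholder fails to carry Stage II.2.
The board prevails on this issue.
— Issue III —
At Stage III.1 the shareholder must meet a substantially-more-likely showing (weight is at least 76): on (i) the weight is 72, < 76, so (i) does not meet the standard; on (j) the weight is 71, which does not reach 76, so (j) does not meet the standard.
  The shareholder does not carry Stage III.1.
The analysis ends at Stage III.1; the board prevails on this issue.
Per-issue: Issue I → board; Issue II → board; Issue III → board. The shareholder must prevail on at least one issue; overall, the board prevails.

board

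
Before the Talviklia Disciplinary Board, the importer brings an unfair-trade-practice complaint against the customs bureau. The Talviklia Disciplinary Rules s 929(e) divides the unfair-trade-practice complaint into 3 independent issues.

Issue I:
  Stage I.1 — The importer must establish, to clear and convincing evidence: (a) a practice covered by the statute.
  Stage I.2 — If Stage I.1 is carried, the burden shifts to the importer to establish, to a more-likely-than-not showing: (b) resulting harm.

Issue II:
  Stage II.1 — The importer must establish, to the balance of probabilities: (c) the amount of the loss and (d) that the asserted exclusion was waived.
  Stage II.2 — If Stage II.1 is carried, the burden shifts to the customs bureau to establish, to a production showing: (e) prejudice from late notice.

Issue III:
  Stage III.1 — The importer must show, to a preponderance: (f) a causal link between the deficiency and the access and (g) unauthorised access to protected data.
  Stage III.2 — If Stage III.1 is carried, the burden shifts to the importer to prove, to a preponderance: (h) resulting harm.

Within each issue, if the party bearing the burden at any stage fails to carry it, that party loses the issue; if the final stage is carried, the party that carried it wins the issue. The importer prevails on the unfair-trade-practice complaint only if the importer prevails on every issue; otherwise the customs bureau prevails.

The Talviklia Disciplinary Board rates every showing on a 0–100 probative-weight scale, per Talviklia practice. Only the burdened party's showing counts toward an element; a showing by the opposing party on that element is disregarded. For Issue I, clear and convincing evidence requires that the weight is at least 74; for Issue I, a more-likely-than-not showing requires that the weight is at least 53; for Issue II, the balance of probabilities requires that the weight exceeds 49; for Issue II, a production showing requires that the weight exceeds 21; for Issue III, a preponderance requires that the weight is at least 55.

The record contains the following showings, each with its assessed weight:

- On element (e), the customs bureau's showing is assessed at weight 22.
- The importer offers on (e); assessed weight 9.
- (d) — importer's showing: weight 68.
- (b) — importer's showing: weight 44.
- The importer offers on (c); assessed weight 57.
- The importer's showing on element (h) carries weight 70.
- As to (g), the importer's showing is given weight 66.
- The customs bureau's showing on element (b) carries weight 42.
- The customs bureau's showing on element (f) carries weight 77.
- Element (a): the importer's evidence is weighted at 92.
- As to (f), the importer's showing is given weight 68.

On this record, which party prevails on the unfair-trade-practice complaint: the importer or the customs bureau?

customs bureau

— Issue I —
At Stage I.1 the importer must meet clear and convincing evidence (weight is at least 74): on (a) the weight is 92, which does reach 74, so (a) meets the standard.
  Stage I.1 carried; the burden remains with the importer.
At Stage I.2 the importer must meet a more-likely-than-not showing (weight is at least 53): on (b) the weight is 44 (the customs bureau's 42 is given no effect), which does not reach 53, so (b) does not meet the standard.
  Not every element is met, so the importer fails to carry Stage I.2.
The customs bureau prevails on this issue.
— Issue II —
Stage II.1 (importer, the balance of probabilities, weight exceeds 49): (c) 57 > 49 — meets; (d) 68 > 49 — meets.
  All elements met. The burden passes to the customs bureau.
Stage II.2 (customs bureau, a production showing, weight exceeds 21): (e) 22 (importer's 9 disregarded) > 21 — meets.
  All elements met at the final stage.
With every stage satisfied, the customs bureau prevails on this issue.
— Issue III —
Stage III.1 (importer, a preponderance, weight is at least 55): (f) 68 (customs bureau's 77 disregarded) ≥ 55 — meets; (g) 66 ≥ 55 — meets.
  Stage III.1 carried; the burden remains with the importer.
Stage III.2 (importer, a preponderance, weight is at least 55): (h) 70 ≥ 55 — meets.
  Stage III.2 carried; the final stage is satisfied.
Every stage carried; the importer prevails on this issue.
Per-issue: Issue I → customs bureau; Issue II → customs bureau; Issue III → importer. The importer must prevail on every issue; overall, the customs bureau prevails.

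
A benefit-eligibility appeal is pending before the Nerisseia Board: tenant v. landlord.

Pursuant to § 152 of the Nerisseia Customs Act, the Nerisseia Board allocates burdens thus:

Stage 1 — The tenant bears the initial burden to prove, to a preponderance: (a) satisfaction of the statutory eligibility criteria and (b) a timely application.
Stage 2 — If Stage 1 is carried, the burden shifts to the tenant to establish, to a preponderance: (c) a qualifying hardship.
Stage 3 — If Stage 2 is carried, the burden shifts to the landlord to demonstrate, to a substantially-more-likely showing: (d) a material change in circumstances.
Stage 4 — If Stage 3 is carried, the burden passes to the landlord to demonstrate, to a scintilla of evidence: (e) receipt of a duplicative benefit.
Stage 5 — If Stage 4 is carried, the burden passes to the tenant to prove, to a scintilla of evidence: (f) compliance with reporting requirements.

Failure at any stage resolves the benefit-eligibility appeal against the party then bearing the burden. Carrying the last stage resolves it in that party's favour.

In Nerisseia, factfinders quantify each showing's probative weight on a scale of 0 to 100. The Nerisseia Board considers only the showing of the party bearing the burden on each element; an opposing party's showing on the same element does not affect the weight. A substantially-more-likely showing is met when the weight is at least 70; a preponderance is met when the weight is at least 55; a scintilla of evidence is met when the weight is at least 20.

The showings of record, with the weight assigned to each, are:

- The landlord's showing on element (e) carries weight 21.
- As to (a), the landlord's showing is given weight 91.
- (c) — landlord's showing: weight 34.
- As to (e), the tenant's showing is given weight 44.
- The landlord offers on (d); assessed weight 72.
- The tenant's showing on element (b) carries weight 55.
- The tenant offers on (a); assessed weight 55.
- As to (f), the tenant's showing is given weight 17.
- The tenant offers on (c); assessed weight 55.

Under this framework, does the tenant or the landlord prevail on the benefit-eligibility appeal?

landlord

Stage 1 (tenant, a preponderance, weight is at least 55): (a) 55 (landlord's 91 disregarded) ≥ 55 — meets; (b) 55 ≥ 55 — meets.
  Stage 1 is satisfied; the tenant continues to bear the burden.
Stage 2 (tenant, a preponderance, weight is at least 55): (c) 55 (landlord's 34 disregarded) ≥ 55 — meets.
  The tenant carries Stage 2; the landlord now bears the burden.
Stage 3 (landlord, a substantially-more-likely showing, weight is at least 70): (d) 72 ≥ 70 — meets.
  Stage 3 is satisfied; the landlord continues to bear the burden.
Stage 4 (landlord, a scintilla of evidence, weight is at least 20): (e) 21 (tenant's 44 disregarded) ≥ 20 — meets.
  Stage 4 is satisfied; the onus moves to the tenant.
Stage 5 (tenant, a scintilla of evidence, weight is at least 20): (f) 17 < 20 — fails.
  Not every element is met, so the tenant fails to carry Stage 5.
The landlord prevails.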